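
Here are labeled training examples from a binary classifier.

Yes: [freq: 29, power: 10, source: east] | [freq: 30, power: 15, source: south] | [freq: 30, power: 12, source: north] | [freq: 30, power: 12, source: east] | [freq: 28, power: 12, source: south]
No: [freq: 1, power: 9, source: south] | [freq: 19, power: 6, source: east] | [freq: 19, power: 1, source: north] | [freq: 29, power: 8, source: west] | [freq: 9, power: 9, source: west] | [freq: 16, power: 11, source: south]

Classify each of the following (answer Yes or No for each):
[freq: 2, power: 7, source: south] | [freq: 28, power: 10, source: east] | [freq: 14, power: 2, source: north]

No, Yes, No

The pattern is that an item is 'Yes' exactly when: freq ≥ 19 AND power ≥ 9.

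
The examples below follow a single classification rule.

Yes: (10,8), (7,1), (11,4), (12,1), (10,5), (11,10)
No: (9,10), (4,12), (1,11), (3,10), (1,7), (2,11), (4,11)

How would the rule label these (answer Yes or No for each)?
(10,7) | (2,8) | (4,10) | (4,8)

Yes, No, No, No

A rule that fits every label: first > second — true of each 'Yes' example, false of each 'No' one.
(10,7): 10 > 7, has this property → Yes.
(2,8): 2 < 8, does not satisfy this → No.
(4,10): 4 < 10, does not satisfy this → No.
(4,8): 4 < 8, does not satisfy this → No.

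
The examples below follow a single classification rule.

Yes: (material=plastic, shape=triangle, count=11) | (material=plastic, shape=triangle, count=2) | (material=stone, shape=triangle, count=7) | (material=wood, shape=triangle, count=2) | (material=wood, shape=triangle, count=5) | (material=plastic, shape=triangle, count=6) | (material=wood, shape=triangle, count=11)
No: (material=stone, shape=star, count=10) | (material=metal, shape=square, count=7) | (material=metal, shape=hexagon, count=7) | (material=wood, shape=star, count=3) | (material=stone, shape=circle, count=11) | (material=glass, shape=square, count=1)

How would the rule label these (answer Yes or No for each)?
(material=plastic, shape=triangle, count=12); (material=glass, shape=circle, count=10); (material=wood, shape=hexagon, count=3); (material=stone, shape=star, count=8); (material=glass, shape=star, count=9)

Yes, No, No, No, No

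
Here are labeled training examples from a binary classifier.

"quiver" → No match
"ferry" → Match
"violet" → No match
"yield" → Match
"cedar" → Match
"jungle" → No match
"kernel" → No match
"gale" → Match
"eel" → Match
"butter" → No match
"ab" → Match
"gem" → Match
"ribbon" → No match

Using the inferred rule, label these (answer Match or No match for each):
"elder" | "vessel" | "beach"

Match, No match, Match

The rule appears to be: length ≤ 5.
"elder": length 5 — matches, so Match. "vessel": length 6 — fails the rule, so No match. "beach": length 5 — matches, so Match.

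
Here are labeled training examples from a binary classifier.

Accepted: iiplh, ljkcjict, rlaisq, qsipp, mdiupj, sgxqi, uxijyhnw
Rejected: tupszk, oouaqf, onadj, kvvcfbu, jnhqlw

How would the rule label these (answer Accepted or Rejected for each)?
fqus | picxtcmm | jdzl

Rejected, Accepted, Rejected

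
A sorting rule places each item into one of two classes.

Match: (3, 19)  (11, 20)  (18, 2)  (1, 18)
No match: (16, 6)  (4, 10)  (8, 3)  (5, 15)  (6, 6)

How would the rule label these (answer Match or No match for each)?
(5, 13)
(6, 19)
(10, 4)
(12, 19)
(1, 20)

The classifier is using: max ≥ 18.
(5, 13): max 13 — doesn't match, so No match.
(6, 19): max 19 — passes, so Match.
(10, 4): max 10 — doesn't match, so No match.
(12, 19): max 19 — passes, so Match.
(1, 20): max 20 — passes, so Match.

No match, Match, No match, Match, Match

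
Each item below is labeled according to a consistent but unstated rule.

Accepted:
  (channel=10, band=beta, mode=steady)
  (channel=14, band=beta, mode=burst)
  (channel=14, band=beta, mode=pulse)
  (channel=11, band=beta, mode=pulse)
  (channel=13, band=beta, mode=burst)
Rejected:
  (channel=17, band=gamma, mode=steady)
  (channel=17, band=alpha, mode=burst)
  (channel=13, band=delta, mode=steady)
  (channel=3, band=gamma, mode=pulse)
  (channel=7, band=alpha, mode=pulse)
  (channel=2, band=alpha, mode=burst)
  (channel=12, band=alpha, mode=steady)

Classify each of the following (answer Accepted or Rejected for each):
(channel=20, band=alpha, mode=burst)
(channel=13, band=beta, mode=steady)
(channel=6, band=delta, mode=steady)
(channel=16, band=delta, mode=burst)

Rejected, Accepted, Rejected, Rejected

The rule appears to be: band is beta.
(channel=20, band=alpha, mode=burst): band is alpha, doesn't qualify → Rejected.
(channel=13, band=beta, mode=steady): band is beta, fits → Accepted.
(channel=6, band=delta, mode=steady): band is delta, doesn't qualify → Rejected.
(channel=16, band=delta, mode=burst): band is delta, doesn't qualify → Rejected.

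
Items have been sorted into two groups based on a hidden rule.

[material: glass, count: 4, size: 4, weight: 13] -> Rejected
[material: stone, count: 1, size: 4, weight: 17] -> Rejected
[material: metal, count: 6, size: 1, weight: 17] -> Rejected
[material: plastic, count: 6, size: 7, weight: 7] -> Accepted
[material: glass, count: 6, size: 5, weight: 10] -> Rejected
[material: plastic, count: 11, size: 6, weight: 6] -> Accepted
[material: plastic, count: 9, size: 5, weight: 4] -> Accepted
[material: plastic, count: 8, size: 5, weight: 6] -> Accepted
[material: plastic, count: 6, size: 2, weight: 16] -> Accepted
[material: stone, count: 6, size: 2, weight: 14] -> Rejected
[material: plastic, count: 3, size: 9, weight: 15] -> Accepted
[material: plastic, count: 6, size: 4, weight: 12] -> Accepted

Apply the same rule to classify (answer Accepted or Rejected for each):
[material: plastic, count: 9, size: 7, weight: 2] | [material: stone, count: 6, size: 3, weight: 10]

Accepted, Rejected

Comparing the two groups points to one rule — material is plastic.
[material: plastic, count: 9, size: 7, weight: 2]: material is plastic — has this property, so Accepted.
[material: stone, count: 6, size: 3, weight: 10]: material is stone — fails this test, so Rejected.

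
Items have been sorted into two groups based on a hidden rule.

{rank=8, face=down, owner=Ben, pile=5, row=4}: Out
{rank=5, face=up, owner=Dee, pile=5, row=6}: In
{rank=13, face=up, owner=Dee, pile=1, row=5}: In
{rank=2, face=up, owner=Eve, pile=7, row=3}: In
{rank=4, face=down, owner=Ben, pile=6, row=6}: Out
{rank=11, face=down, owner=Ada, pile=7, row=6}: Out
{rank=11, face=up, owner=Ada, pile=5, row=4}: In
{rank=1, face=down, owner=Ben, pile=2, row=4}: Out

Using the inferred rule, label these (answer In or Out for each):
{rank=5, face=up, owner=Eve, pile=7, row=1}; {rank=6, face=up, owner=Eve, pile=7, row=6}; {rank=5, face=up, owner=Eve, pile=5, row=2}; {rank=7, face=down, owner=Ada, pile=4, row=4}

In, In, In, Out

The classifier is using: face is up.
{rank=5, face=up, owner=Eve, pile=7, row=1} → face is up → In. {rank=6, face=up, owner=Eve, pile=7, row=6} → face is up → In. {rank=5, face=up, owner=Eve, pile=5, row=2} → face is up → In. {rank=7, face=down, owner=Ada, pile=4, row=4} → face is down → Out.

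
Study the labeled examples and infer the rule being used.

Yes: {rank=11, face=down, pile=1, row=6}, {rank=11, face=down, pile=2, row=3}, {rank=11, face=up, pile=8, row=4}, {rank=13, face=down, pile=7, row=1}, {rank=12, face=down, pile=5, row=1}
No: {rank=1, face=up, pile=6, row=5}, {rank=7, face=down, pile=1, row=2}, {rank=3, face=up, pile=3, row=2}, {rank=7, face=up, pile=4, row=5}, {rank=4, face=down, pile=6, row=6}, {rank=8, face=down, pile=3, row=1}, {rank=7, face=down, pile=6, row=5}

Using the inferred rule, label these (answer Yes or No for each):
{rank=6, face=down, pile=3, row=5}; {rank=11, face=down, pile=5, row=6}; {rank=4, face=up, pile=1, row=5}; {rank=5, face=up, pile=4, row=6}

No, Yes, No, No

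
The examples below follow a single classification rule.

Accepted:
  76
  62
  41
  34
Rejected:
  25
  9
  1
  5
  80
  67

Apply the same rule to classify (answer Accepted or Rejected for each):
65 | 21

Rejected, Rejected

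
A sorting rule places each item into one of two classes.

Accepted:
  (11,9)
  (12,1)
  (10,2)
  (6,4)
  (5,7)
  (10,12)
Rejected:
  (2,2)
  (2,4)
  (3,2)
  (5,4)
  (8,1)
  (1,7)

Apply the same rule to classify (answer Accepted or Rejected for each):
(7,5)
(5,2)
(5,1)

'Accepted' ⟺ sum ≥ 10.
(7,5) → 7+5 = 12 → Accepted. (5,2) → 5+2 = 7 → Rejected. (5,1) → 5+1 = 6 → Rejected.

Accepted, Rejected, Rejected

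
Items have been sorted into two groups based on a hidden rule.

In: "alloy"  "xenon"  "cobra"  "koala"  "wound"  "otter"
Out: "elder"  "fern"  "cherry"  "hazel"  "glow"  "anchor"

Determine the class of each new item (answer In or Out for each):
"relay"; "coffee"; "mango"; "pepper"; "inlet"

Out, Out, In, Out, Out

All 'In' examples share one property — odd length AND contains 'o' — and every 'Out' example lacks it.
"relay" — length 5, no 'o', hence Out. "coffee" — length 6, has 'o', hence Out. "mango" — length 5, has 'o', hence In. "pepper" — length 6, no 'o', hence Out. "inlet" — length 5, no 'o', hence Out.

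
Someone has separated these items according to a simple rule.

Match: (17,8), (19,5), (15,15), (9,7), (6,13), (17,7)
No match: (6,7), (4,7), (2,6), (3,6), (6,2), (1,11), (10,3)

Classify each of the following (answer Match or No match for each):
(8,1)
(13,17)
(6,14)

No match, Match, Match

A rule that fits every label: sum ≥ 16 — true of each 'Match' example, false of each 'No match' one.
(8,1) — 8+1 = 9, hence No match.
(13,17) — 13+17 = 30, hence Match.
(6,14) — 6+14 = 20, hence Match.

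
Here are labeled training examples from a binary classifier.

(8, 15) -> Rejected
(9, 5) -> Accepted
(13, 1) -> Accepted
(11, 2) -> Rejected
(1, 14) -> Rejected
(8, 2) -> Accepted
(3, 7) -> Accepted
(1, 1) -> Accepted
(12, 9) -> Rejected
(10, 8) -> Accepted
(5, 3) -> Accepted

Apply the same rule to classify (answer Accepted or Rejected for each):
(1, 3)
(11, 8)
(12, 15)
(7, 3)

Accepted, Rejected, Rejected, Accepted

The classifier is using: sum is even.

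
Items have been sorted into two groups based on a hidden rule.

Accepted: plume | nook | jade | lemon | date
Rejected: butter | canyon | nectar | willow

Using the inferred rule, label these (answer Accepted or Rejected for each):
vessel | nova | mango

'Accepted' ⟺ length ≤ 5.
vessel → length 6 → Rejected.
nova → length 4 → Accepted.
mango → length 5 → Accepted.

Rejected, Accepted, Accepted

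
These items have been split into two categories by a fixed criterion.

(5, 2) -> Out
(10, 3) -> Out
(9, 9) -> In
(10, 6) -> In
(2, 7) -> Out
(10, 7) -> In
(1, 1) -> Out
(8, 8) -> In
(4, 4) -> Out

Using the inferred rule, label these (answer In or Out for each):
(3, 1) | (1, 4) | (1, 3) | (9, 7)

Out, Out, Out, In

'In' ⟺ sum ≥ 16.
(3, 1): 3+1 = 4, doesn't qualify → Out.
(1, 4): 1+4 = 5, doesn't qualify → Out.
(1, 3): 1+3 = 4, doesn't qualify → Out.
(9, 7): 9+7 = 16, matches → In.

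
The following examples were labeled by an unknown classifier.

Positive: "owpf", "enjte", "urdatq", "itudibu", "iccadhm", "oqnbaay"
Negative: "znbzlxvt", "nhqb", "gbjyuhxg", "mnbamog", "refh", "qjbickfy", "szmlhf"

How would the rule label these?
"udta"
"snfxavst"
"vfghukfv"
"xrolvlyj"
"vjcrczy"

Positive, Negative, Negative, Negative, Negative

Checking candidate rules against both groups, what survives is: starts with a vowel.
"udta": Positive (starts with 'u'). "snfxavst": Negative (starts with 's'). "vfghukfv": Negative (starts with 'v'). "xrolvlyj": Negative (starts with 'x'). "vjcrczy": Negative (starts with 'v').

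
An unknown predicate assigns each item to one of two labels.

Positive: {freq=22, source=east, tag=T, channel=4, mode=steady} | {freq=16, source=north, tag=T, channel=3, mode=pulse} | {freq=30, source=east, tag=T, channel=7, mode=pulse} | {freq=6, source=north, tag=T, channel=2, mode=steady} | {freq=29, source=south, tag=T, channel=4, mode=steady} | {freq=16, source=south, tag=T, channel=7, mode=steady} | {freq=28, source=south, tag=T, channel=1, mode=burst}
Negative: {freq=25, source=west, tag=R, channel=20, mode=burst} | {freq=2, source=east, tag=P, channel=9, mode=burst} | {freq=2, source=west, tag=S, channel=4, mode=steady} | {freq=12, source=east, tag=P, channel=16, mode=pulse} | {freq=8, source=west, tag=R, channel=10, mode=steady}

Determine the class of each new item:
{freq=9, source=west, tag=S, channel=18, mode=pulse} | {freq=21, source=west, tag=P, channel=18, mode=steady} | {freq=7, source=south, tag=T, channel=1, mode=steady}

One predicate separates the groups cleanly: tag is T.
{freq=9, source=west, tag=S, channel=18, mode=pulse} → tag is S → Negative.
{freq=21, source=west, tag=P, channel=18, mode=steady} → tag is P → Negative.
{freq=7, source=south, tag=T, channel=1, mode=steady} → tag is T → Positive.

Negative, Negative, Positive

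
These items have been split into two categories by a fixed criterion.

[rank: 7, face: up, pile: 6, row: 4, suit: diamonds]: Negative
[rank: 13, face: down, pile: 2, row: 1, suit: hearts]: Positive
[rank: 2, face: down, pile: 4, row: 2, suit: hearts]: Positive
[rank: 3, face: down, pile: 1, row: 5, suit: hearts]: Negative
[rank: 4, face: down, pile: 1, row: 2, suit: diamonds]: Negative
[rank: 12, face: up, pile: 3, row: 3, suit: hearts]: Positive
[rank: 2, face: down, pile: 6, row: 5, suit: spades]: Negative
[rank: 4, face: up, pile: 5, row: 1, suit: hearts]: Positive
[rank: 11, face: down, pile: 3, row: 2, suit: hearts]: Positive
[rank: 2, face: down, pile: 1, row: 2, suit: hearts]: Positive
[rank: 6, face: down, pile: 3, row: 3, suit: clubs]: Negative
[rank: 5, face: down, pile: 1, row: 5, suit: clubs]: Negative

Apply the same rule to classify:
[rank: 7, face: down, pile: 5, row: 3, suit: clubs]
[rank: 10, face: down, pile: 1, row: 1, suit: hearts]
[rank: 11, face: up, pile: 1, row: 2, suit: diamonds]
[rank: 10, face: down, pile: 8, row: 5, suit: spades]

The distinguishing property — suit is hearts AND row ≤ 3 — holds for all the 'Positive' cases and none of the 'Negative' cases.

Negative, Positive, Negative, Negative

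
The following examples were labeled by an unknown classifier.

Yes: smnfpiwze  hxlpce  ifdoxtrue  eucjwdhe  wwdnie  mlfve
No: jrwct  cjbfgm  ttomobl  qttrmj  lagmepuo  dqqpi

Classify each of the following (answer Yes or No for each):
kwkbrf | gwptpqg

No, No

The common property of the 'Yes' items is: ends with 'e'. No 'No' item has it.
kwkbrf: ends with 'f', doesn't qualify → No. gwptpqg: ends with 'g', doesn't qualify → No.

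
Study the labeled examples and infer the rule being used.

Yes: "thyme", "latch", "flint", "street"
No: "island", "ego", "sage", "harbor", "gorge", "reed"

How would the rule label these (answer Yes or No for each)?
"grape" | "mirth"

No, Yes

The classifier is using: contains 't'.
"grape": no 't' — does not pass, so No.
"mirth": has 't' — has this property, so Yes.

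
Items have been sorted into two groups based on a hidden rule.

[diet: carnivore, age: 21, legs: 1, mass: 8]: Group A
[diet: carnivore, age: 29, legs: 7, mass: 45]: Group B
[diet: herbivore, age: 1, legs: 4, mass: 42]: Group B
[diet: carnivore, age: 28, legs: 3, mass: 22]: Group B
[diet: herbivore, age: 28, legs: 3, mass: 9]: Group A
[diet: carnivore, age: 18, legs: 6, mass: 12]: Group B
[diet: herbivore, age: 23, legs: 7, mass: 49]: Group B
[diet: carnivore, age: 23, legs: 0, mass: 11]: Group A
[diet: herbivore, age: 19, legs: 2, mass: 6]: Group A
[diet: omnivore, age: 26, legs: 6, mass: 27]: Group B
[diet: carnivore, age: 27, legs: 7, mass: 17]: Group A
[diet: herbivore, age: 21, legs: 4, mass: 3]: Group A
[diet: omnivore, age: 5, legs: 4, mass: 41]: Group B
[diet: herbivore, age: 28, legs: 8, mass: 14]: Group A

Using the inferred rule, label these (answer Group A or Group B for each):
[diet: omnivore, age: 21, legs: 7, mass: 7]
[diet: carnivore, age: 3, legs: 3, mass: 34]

The simplest hypothesis consistent with all the labels is: age ≥ 19 AND mass ≤ 17.
[diet: omnivore, age: 21, legs: 7, mass: 7]: Group A (age = 21, mass = 7).
[diet: carnivore, age: 3, legs: 3, mass: 34]: Group B (age = 3, mass = 34).

Group A, Group B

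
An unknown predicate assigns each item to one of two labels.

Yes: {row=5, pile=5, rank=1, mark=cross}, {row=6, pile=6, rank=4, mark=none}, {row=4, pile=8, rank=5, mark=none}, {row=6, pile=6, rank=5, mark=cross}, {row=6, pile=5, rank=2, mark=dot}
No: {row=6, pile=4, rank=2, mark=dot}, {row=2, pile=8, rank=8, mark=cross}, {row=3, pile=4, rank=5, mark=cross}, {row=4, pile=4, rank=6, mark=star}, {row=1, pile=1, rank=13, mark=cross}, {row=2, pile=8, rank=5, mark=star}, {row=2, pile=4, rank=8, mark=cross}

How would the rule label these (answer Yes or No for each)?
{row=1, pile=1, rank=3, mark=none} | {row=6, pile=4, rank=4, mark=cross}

'Yes' ⟺ pile ≥ 5 AND row ≥ 3.
{row=1, pile=1, rank=3, mark=none}: pile = 1, row = 1, lacks this property → No. {row=6, pile=4, rank=4, mark=cross}: pile = 4, row = 6, lacks this property → No.

No, No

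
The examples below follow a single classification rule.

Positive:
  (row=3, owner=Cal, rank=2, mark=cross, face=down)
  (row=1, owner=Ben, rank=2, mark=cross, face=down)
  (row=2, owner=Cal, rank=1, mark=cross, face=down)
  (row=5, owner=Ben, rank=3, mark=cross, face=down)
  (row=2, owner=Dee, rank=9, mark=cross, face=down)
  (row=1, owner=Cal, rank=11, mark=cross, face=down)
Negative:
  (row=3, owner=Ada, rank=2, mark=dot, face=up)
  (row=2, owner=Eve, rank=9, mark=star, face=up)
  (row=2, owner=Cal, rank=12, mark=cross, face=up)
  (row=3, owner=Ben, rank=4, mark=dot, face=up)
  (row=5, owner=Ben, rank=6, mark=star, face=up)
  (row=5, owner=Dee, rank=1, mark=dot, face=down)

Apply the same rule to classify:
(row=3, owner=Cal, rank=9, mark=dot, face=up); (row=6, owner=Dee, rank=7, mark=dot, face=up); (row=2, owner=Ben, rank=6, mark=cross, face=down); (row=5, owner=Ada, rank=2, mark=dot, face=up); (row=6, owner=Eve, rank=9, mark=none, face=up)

The pattern is that an item is 'Positive' exactly when: mark is cross AND face is down.

Negative, Negative, Positive, Negative, Negative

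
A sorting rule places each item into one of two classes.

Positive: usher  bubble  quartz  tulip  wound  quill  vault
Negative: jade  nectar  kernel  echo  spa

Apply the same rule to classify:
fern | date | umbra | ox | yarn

Negative, Negative, Positive, Negative, Negative

The simplest hypothesis consistent with all the labels is: contains 'u'.
fern: Negative (no 'u').
date: Negative (no 'u').
umbra: Positive (has 'u').
ox: Negative (no 'u').
yarn: Negative (no 'u').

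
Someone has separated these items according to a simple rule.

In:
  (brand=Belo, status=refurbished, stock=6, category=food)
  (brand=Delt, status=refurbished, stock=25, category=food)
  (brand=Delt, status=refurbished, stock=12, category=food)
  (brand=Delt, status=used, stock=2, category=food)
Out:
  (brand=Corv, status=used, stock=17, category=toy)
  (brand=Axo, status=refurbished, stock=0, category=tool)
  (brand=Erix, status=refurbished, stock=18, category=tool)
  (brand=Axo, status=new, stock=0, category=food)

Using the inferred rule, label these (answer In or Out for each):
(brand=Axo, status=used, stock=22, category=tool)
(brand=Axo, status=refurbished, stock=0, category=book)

Rule: brand is Belo OR brand is Delt. This holds for each 'In' example and fails for each 'Out' one.
Out: (brand=Axo, status=used, stock=22, category=tool), since brand is Axo.
Out: (brand=Axo, status=refurbished, stock=0, category=book), since brand is Axo.

Out, Out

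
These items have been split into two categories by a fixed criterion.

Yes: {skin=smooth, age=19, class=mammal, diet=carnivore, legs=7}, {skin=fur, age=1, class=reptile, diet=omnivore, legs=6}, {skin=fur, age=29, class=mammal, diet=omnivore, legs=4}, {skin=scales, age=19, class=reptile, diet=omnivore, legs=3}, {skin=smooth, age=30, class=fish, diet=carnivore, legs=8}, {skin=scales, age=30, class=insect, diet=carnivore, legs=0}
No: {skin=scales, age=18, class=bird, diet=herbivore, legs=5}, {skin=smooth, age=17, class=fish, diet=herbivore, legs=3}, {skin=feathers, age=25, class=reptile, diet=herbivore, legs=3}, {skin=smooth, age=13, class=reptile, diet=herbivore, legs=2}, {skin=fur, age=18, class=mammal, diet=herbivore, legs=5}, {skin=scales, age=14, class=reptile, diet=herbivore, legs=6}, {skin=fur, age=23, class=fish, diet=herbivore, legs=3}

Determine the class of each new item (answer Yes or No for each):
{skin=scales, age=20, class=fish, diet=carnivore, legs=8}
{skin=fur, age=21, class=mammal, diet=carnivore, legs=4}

Yes, Yes

The classifier is using: diet is not herbivore.
{skin=scales, age=20, class=fish, diet=carnivore, legs=8}: Yes (diet is carnivore).
{skin=fur, age=21, class=mammal, diet=carnivore, legs=4}: Yes (diet is carnivore).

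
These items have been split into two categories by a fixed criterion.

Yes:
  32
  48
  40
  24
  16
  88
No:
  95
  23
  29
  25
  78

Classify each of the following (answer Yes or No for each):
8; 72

The simplest hypothesis consistent with all the labels is: multiple of 4.
8 → 8 = 4·2 → Yes. 72 → 72 = 4·18 → Yes.

Yes, Yes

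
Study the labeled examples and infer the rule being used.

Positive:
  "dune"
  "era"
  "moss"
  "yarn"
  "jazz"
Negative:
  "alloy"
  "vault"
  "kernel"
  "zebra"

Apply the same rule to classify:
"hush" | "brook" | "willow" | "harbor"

Positive, Negative, Negative, Negative

The distinguishing property — length ≤ 4 — holds for all the 'Positive' cases and none of the 'Negative' cases.
"hush": Positive (length 4). "brook": Negative (length 5). "willow": Negative (length 6). "harbor": Negative (length 6).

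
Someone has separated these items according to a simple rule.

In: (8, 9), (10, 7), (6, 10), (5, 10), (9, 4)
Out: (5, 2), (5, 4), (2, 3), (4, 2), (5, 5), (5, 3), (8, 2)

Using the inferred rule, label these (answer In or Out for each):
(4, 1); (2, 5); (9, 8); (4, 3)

'In' ⟺ sum ≥ 13.

Out, Out, In, Out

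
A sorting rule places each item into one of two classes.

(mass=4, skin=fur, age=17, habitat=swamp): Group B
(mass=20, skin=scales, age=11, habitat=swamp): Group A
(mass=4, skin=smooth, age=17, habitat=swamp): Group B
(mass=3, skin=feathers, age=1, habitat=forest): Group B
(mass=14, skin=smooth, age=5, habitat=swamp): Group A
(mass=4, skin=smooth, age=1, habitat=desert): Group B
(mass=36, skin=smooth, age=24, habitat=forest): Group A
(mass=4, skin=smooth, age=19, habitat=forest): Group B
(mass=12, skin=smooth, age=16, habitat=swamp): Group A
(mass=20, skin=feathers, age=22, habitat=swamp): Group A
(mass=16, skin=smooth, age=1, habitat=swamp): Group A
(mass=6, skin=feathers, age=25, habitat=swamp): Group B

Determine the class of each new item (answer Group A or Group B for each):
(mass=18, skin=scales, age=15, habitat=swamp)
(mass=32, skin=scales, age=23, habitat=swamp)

Group A, Group A

A rule that fits every label: mass ≥ 12 — true of each 'Group A' example, false of each 'Group B' one.
(mass=18, skin=scales, age=15, habitat=swamp) → mass = 18 → Group A. (mass=32, skin=scales, age=23, habitat=swamp) → mass = 32 → Group A.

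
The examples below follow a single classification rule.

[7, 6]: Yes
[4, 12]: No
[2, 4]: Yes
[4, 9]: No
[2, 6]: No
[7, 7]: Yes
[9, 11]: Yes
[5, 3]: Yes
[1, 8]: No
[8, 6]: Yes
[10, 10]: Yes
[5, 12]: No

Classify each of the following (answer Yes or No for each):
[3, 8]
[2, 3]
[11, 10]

The simplest hypothesis consistent with all the labels is: |first − second| ≤ 2.
[3, 8]: No (|3−8| = 5). [2, 3]: Yes (|2−3| = 1). [11, 10]: Yes (|11−10| = 1).

No, Yes, Yes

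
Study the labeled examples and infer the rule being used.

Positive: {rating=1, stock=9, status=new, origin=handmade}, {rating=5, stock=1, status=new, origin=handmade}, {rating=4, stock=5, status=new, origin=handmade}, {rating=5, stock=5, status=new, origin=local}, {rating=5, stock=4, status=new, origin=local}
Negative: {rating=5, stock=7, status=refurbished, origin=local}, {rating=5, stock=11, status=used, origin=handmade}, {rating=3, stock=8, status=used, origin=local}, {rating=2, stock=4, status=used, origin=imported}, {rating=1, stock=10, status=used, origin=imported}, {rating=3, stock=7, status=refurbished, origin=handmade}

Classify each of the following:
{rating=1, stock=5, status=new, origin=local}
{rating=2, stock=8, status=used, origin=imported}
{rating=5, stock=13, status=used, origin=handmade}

The classifier is using: status is new.
{rating=1, stock=5, status=new, origin=local} → status is new → Positive.
{rating=2, stock=8, status=used, origin=imported} → status is used → Negative.
{rating=5, stock=13, status=used, origin=handmade} → status is used → Negative.

Positive, Negative, Negative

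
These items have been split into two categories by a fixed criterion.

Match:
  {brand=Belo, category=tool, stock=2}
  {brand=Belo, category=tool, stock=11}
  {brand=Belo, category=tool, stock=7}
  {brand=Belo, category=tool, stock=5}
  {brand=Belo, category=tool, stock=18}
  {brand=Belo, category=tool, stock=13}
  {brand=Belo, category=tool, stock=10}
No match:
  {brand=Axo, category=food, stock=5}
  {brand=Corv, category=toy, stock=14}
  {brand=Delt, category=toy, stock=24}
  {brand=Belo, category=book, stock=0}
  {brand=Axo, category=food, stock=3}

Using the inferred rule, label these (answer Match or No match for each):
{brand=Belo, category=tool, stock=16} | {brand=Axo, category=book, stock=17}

Match, No match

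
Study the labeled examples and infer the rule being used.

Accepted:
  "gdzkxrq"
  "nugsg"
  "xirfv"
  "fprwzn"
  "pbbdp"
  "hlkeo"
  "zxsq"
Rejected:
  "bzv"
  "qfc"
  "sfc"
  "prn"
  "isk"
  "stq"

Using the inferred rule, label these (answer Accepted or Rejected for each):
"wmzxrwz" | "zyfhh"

Accepted, Accepted

The simplest hypothesis consistent with all the labels is: length ≥ 4.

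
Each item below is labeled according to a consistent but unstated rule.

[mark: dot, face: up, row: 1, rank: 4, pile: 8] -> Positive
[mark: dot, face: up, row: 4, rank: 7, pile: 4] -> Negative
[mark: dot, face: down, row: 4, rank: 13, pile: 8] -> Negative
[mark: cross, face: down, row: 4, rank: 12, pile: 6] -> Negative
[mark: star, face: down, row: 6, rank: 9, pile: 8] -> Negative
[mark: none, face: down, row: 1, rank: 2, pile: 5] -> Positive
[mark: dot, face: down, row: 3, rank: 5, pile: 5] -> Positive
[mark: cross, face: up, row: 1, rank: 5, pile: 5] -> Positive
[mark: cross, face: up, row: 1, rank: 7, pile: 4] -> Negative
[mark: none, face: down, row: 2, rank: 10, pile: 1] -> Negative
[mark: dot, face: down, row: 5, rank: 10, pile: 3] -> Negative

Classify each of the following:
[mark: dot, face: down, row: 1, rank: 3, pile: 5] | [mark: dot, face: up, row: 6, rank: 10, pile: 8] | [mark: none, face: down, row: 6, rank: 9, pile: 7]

Positive, Negative, Negative

Rule: rank ≤ 5. This holds for each 'Positive' example and fails for each 'Negative' one.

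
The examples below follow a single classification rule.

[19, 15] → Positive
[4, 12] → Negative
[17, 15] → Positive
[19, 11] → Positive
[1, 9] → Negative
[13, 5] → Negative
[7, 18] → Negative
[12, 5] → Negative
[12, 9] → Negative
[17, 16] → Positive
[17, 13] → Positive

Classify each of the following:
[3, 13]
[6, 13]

Negative, Negative

The classifier is using: sum ≥ 30.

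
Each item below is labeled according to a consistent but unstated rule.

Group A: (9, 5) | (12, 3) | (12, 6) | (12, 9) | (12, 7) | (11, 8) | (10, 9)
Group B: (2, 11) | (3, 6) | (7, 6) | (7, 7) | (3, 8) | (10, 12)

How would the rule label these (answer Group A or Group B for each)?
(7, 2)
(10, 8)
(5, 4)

The classifier is using: first > second AND sum ≥ 14.

Group B, Group A, Group B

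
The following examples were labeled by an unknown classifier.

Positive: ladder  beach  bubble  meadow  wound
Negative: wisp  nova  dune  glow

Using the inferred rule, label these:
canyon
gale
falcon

Positive, Negative, Positive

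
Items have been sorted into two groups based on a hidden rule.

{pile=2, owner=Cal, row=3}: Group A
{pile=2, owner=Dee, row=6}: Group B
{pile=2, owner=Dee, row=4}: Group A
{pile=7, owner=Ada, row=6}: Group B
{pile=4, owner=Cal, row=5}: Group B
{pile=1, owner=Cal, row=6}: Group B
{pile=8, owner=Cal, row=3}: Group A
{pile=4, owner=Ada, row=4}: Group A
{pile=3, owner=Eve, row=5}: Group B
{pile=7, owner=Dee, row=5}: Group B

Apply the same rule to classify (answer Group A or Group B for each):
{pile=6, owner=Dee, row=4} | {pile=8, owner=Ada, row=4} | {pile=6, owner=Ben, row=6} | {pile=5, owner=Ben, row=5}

Group A, Group A, Group B, Group B

The simplest hypothesis consistent with all the labels is: row ≤ 4.
{pile=6, owner=Dee, row=4}: Group A (row = 4).
{pile=8, owner=Ada, row=4}: Group A (row = 4).
{pile=6, owner=Ben, row=6}: Group B (row = 6).
{pile=5, owner=Ben, row=5}: Group B (row = 5).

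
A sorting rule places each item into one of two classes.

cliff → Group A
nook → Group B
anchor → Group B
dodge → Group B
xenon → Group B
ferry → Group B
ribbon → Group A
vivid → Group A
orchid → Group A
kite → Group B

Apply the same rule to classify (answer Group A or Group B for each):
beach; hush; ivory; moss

Group B, Group B, Group A, Group B

'Group A' ⟺ length ≥ 5 AND contains 'i'.
Group B: beach, since length 5, no 'i'.
Group B: hush, since length 4, no 'i'.
Group A: ivory, since length 5, has 'i'.
Group B: moss, since length 4, no 'i'.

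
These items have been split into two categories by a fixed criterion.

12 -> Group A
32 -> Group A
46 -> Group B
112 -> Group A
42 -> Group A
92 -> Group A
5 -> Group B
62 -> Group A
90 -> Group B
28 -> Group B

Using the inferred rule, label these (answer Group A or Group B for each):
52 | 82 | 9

Group A, Group A, Group B

The simplest hypothesis consistent with all the labels is: ends in digit 2.
52: last digit 2 — checks out, so Group A. 82: last digit 2 — checks out, so Group A. 9: last digit 9 — lacks this property, so Group B.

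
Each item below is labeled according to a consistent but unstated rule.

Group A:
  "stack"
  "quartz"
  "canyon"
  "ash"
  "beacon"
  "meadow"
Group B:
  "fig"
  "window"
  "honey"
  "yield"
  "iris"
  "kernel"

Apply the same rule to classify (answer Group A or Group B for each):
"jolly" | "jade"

Group B, Group A

Every 'Group A' example satisfies: contains 'a'. None of the 'Group B' examples do.
"jolly": no 'a' — doesn't match, so Group B.
"jade": has 'a' — qualifies, so Group A.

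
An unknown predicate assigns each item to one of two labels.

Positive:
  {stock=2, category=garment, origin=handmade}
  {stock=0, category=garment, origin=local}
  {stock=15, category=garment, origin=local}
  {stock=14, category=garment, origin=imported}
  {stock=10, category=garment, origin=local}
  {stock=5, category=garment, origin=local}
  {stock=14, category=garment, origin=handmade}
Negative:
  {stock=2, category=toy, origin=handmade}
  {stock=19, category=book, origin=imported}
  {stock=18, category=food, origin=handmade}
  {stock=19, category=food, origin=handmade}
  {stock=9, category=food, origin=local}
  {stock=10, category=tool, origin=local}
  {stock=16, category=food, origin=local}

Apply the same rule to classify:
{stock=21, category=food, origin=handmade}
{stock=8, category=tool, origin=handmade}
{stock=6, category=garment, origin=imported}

Negative, Negative, Positive

Every 'Positive' example satisfies: category is garment. None of the 'Negative' examples do.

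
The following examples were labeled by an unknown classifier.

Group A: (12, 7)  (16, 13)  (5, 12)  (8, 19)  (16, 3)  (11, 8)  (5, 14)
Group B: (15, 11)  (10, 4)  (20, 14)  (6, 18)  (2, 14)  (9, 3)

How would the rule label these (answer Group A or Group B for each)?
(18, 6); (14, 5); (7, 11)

Looking at the examples, the only property every 'Group A' case has and every 'Group B' case lacks is: sum is odd.
(18, 6) — 18+6 = 24, hence Group B.
(14, 5) — 14+5 = 19, hence Group A.
(7, 11) — 7+11 = 18, hence Group B.

Group B, Group A, Group B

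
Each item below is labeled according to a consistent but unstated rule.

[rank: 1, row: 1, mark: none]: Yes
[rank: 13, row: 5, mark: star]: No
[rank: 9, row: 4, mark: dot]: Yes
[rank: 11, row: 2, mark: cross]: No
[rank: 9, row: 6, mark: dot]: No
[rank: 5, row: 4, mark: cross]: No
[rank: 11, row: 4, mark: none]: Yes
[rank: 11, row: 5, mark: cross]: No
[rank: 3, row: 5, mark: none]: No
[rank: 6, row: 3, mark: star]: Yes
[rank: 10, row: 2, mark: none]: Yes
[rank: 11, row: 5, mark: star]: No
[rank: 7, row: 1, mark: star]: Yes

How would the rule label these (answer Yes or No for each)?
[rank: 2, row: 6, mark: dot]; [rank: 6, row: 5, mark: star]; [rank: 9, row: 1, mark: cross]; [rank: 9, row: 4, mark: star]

Every 'Yes' example satisfies: mark is not cross AND row ≤ 4. None of the 'No' examples do.
[rank: 2, row: 6, mark: dot] → mark is dot, row = 6 → No.
[rank: 6, row: 5, mark: star] → mark is star, row = 5 → No.
[rank: 9, row: 1, mark: cross] → mark is cross, row = 1 → No.
[rank: 9, row: 4, mark: star] → mark is star, row = 4 → Yes.

No, No, No, Yes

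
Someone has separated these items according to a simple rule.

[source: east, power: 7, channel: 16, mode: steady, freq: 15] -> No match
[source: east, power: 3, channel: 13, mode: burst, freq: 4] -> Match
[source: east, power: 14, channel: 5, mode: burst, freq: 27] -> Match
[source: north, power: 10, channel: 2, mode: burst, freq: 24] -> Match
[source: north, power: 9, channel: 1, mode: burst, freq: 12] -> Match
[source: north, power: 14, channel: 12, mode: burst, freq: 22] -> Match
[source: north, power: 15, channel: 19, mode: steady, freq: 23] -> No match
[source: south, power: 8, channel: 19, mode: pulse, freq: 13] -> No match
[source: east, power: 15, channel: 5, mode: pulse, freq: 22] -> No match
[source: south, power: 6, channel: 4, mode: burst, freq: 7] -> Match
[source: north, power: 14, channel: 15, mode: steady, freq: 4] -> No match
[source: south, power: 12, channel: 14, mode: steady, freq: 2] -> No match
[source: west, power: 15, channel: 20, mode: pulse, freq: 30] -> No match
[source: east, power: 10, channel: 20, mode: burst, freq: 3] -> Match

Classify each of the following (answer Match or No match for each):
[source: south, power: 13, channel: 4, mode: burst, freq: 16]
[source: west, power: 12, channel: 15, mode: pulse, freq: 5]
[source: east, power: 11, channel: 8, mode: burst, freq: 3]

Match, No match, Match

The simplest hypothesis consistent with all the labels is: mode is burst.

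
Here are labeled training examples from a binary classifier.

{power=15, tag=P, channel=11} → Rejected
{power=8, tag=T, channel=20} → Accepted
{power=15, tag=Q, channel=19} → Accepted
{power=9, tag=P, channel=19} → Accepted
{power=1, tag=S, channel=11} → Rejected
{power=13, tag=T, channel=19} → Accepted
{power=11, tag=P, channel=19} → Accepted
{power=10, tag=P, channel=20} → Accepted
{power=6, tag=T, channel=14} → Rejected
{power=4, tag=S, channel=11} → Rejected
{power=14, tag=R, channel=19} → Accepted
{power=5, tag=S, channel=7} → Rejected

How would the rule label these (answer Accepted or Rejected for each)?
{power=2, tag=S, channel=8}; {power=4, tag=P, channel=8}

Every 'Accepted' example satisfies: channel ≥ 19. None of the 'Rejected' examples do.
{power=2, tag=S, channel=8} — channel = 8, hence Rejected.
{power=4, tag=P, channel=8} — channel = 8, hence Rejected.

Rejected, Rejected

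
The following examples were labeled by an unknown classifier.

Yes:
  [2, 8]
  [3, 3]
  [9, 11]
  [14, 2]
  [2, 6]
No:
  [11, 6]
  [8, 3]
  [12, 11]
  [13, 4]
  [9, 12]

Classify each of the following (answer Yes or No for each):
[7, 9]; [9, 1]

Yes, Yes

The simplest hypothesis consistent with all the labels is: sum is even.
[7, 9] — 7+9 = 16, hence Yes.
[9, 1] — 9+1 = 10, hence Yes.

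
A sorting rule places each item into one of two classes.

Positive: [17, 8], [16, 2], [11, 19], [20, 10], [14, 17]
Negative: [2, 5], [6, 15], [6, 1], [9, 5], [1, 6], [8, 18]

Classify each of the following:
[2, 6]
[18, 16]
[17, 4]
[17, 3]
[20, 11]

The simplest hypothesis consistent with all the labels is: first ≥ 10.
[2, 6] → first 2 → Negative. [18, 16] → first 18 → Positive. [17, 4] → first 17 → Positive. [17, 3] → first 17 → Positive. [20, 11] → first 20 → Positive.

Negative, Positive, Positive, Positive, Positive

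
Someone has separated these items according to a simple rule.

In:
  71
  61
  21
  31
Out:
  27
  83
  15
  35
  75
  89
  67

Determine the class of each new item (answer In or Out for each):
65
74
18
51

Out, Out, Out, In

The classifier is using: ends in digit 1.
65 → last digit 5 → Out. 74 → last digit 4 → Out. 18 → last digit 8 → Out. 51 → last digit 1 → In.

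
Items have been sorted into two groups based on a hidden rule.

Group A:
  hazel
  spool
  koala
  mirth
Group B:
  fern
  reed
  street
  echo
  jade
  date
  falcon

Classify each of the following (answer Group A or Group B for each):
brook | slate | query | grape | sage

The pattern is that an item is 'Group A' exactly when: odd length.
brook: length 5 — qualifies, so Group A.
slate: length 5 — qualifies, so Group A.
query: length 5 — qualifies, so Group A.
grape: length 5 — qualifies, so Group A.
sage: length 4 — does not pass, so Group B.

Group A, Group A, Group A, Group A, Group B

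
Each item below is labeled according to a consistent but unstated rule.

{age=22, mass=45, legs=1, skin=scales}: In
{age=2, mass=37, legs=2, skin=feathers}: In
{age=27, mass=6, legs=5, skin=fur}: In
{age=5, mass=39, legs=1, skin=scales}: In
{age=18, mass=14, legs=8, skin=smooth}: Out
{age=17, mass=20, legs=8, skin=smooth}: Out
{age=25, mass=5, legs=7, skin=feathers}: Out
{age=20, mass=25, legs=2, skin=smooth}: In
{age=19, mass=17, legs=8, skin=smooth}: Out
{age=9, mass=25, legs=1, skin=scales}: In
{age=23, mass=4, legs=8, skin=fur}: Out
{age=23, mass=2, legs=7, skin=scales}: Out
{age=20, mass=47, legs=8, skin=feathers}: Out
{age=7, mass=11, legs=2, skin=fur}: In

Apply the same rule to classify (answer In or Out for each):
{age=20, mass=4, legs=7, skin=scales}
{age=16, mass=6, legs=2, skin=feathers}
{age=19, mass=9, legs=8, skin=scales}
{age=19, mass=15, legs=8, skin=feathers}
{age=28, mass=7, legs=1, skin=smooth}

The distinguishing property — legs ≤ 5 — holds for all the 'In' cases and none of the 'Out' cases.
{age=20, mass=4, legs=7, skin=scales} → legs = 7 → Out.
{age=16, mass=6, legs=2, skin=feathers} → legs = 2 → In.
{age=19, mass=9, legs=8, skin=scales} → legs = 8 → Out.
{age=19, mass=15, legs=8, skin=feathers} → legs = 8 → Out.
{age=28, mass=7, legs=1, skin=smooth} → legs = 1 → In.

Out, In, Out, Out, In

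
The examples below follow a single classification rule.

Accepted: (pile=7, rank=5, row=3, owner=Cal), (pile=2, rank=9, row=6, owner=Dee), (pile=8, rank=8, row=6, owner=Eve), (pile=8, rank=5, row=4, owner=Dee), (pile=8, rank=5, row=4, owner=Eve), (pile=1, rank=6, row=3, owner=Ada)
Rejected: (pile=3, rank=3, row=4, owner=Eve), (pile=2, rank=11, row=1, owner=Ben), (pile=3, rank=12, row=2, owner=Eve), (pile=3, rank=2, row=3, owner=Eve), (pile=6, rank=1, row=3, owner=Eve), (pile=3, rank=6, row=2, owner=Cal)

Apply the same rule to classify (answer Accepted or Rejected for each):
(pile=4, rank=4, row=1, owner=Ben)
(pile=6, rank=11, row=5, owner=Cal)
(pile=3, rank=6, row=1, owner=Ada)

Rejected, Accepted, Rejected

The classifier is using: rank ≥ 5 AND row ≥ 3.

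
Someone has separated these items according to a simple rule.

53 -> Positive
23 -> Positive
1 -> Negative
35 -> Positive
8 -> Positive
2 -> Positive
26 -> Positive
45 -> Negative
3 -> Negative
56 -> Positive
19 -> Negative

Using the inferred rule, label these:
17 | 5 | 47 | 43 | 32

Positive, Positive, Positive, Negative, Positive

The distinguishing property — ≡ 2 (mod 3) — holds for all the 'Positive' cases and none of the 'Negative' cases.
Positive: 17, since 17 mod 3 = 2.
Positive: 5, since 5 mod 3 = 2.
Positive: 47, since 47 mod 3 = 2.
Negative: 43, since 43 mod 3 = 1.
Positive: 32, since 32 mod 3 = 2.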